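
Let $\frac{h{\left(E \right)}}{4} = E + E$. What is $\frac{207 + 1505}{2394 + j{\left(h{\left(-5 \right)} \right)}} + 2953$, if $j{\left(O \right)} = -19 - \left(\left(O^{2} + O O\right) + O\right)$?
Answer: $\frac{2316393}{785} \approx 2950.8$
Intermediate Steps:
$h{\left(E \right)} = 8 E$ ($h{\left(E \right)} = 4 \left(E + E\right) = 4 \cdot 2 E = 8 E$)
$j{\left(O \right)} = -19 - O - 2 O^{2}$ ($j{\left(O \right)} = -19 - \left(\left(O^{2} + O^{2}\right) + O\right) = -19 - \left(2 O^{2} + O\right) = -19 - \left(O + 2 O^{2}\right) = -19 - O - 2 O^{2}$)
$\frac{207 + 1505}{2394 + j{\left(h{\left(-5 \right)} \right)}} + 2953 = \frac{207 + 1505}{2394 - \left(19 - 40 + 3200\right)} + 2953 = \frac{1712}{2394 - \left(-21 + 3200\right)} + 2953 = \frac{1712}{2394 - 3179} + 2953 = \frac{1712}{-785} + 2953 = 1712 \left(- \frac{1}{785}\right) + 2953 = - \frac{1712}{785} + 2953 = \frac{2316393}{785}$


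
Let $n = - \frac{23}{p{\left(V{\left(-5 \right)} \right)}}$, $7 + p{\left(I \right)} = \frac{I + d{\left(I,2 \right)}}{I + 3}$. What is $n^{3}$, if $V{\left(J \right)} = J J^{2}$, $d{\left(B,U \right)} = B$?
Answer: $\frac{2761677827}{27543608} \approx 100.27$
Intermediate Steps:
$V{\left(J \right)} = J^{3}$
$p{\left(I \right)} = -7 + \frac{2 I}{3 + I}$ ($p{\left(I \right)} = -7 + \frac{I + I}{I + 3} = -7 + \frac{2 I}{3 + I}$)
$n = \frac{1403}{302}$ ($n = - \frac{23}{\frac{1}{3 + \left(-5\right)^{3}} \left(-21 - 5 \left(-5\right)^{3}\right)} = - \frac{23}{\frac{1}{3 - 125} \left(-21 - -625\right)} = - \frac{23}{\frac{1}{-122} \left(-21 + 625\right)} = - \frac{23}{\left(- \frac{1}{122}\right) 604} = - \frac{23}{- \frac{302}{61}} = \left(-23\right) \left(- \frac{61}{302}\right) = \frac{1403}{302} \approx 4.6457$)
$n^{3} = \left(\frac{1403}{302}\right)^{3} = \frac{2761677827}{27543608}$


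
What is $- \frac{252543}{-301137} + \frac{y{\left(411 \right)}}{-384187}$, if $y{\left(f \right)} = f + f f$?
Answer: $\frac{15343869019}{38564306873} \approx 0.39788$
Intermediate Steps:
$y{\left(f \right)} = f + f^{2}$
$- \frac{252543}{-301137} + \frac{y{\left(411 \right)}}{-384187} = - \frac{252543}{-301137} + \frac{411 \left(1 + 411\right)}{-384187} = \left(-252543\right) \left(- \frac{1}{301137}\right) + 411 \cdot 412 \left(- \frac{1}{384187}\right) = \frac{84181}{100379} + 169332 \left(- \frac{1}{384187}\right) = \frac{84181}{100379} - \frac{169332}{384187} = \frac{15343869019}{38564306873}$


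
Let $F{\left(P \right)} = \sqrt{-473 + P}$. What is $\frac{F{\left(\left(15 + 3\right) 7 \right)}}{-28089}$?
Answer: $- \frac{i \sqrt{347}}{28089} \approx - 0.00066318 i$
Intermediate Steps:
$\frac{F{\left(\left(15 + 3\right) 7 \right)}}{-28089} = \frac{\sqrt{-473 + \left(15 + 3\right) 7}}{-28089} = \sqrt{-473 + 18 \cdot 7} \left(- \frac{1}{28089}\right) = \sqrt{-473 + 126} \left(- \frac{1}{28089}\right) = \sqrt{-347} \left(- \frac{1}{28089}\right) = i \sqrt{347} \left(- \frac{1}{28089}\right) = - \frac{i \sqrt{347}}{28089}$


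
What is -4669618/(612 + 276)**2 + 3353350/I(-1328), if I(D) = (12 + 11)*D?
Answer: -87090401081/752665248 ≈ -115.71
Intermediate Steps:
I(D) = 23*D
-4669618/(612 + 276)**2 + 3353350/I(-1328) = -4669618/(612 + 276)**2 + 3353350/((23*(-1328))) = -4669618/(888**2) + 3353350/(-30544) = -4669618/788544 + 3353350*(-1/30544) = -4669618*1/788544 - 1676675/15272 = -2334809/394272 - 1676675/15272 = -87090401081/752665248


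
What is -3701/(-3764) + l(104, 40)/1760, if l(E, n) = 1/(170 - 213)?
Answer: 70021979/71214880 ≈ 0.98325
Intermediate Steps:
l(E, n) = -1/43 (l(E, n) = 1/(-43) = -1/43)
-3701/(-3764) + l(104, 40)/1760 = -3701/(-3764) - 1/43/1760 = -3701*(-1/3764) - 1/43*1/1760 = 3701/3764 - 1/75680 = 70021979/71214880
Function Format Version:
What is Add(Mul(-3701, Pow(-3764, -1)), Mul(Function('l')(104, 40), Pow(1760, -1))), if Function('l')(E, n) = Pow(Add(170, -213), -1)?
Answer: Rational(70021979, 71214880) ≈ 0.98325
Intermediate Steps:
Function('l')(E, n) = Rational(-1, 43) (Function('l')(E, n) = Pow(-43, -1) = Rational(-1, 43))
Add(Mul(-3701, Pow(-3764, -1)), Mul(Function('l')(104, 40), Pow(1760, -1))) = Add(Mul(-3701, Pow(-3764, -1)), Mul(Rational(-1, 43), Pow(1760, -1))) = Add(Mul(-3701, Rational(-1, 3764)), Mul(Rational(-1, 43), Rational(1, 1760))) = Add(Rational(3701, 3764), Rational(-1, 75680)) = Rational(70021979, 71214880)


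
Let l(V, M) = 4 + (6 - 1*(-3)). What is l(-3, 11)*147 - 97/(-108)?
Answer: 206485/108 ≈ 1911.9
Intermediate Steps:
l(V, M) = 13 (l(V, M) = 4 + (6 + 3) = 4 + 9 = 13)
l(-3, 11)*147 - 97/(-108) = 13*147 - 97/(-108) = 1911 - 97*(-1/108) = 1911 + 97/108 = 206485/108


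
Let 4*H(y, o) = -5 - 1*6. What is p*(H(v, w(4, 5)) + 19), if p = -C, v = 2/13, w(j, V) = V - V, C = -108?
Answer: 1755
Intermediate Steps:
w(j, V) = 0
v = 2/13 (v = 2*(1/13) = 2/13 ≈ 0.15385)
H(y, o) = -11/4 (H(y, o) = (-5 - 1*6)/4 = (-5 - 6)/4 = (¼)*(-11) = -11/4)
p = 108 (p = -1*(-108) = 108)
p*(H(v, w(4, 5)) + 19) = 108*(-11/4 + 19) = 108*(65/4) = 1755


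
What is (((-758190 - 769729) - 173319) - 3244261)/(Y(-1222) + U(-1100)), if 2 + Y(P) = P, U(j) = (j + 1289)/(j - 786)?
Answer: 9327211114/2308653 ≈ 4040.1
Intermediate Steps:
U(j) = (1289 + j)/(-786 + j)
Y(P) = -2 + P
(((-758190 - 769729) - 173319) - 3244261)/(Y(-1222) + U(-1100)) = (((-758190 - 769729) - 173319) - 3244261)/((-2 - 1222) + (1289 - 1100)/(-786 - 1100)) = ((-1527919 - 173319) - 3244261)/(-1224 + 189/(-1886)) = (-1701238 - 3244261)/(-1224 - 1/1886*189) = -4945499/(-1224 - 189/1886) = -4945499/(-2308653/1886) = -4945499*(-1886/2308653) = 9327211114/2308653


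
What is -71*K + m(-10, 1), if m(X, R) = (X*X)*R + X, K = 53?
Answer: -3673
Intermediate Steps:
m(X, R) = X + R*X**2 (m(X, R) = X**2*R + X = R*X**2 + X = X + R*X**2)
-71*K + m(-10, 1) = -71*53 - 10*(1 + 1*(-10)) = -3763 - 10*(1 - 10) = -3763 - 10*(-9) = -3763 + 90 = -3673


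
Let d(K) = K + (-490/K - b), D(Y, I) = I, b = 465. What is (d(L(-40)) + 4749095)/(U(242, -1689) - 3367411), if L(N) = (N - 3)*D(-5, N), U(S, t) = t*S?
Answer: -817060151/649497628 ≈ -1.2580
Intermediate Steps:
U(S, t) = S*t
L(N) = N*(-3 + N) (L(N) = (N - 3)*N = (-3 + N)*N = N*(-3 + N))
d(K) = -465 + K - 490/K (d(K) = K + (-490/K - 1*465) = K + (-490/K - 465) = K + (-465 - 490/K) = -465 + K - 490/K)
(d(L(-40)) + 4749095)/(U(242, -1689) - 3367411) = ((-465 - 40*(-3 - 40) - 490*(-1/(40*(-3 - 40)))) + 4749095)/(242*(-1689) - 3367411) = ((-465 - 40*(-43) - 490/((-40*(-43)))) + 4749095)/(-408738 - 3367411) = ((-465 + 1720 - 490/1720) + 4749095)/(-3776149) = ((-465 + 1720 - 490*1/1720) + 4749095)*(-1/3776149) = ((-465 + 1720 - 49/172) + 4749095)*(-1/3776149) = (215811/172 + 4749095)*(-1/3776149) = (817060151/172)*(-1/3776149) = -817060151/649497628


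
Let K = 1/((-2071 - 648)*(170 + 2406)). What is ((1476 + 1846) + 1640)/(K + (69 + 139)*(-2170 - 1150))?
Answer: -34754562528/4836781680641 ≈ -0.0071855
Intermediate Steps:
K = -1/7004144 (K = 1/(-2719*2576) = 1/(-7004144) = -1/7004144 ≈ -1.4277e-7)
((1476 + 1846) + 1640)/(K + (69 + 139)*(-2170 - 1150)) = ((1476 + 1846) + 1640)/(-1/7004144 + (69 + 139)*(-2170 - 1150)) = (3322 + 1640)/(-1/7004144 + 208*(-3320)) = 4962/(-1/7004144 - 690560) = 4962/(-4836781680641/7004144) = 4962*(-7004144/4836781680641) = -34754562528/4836781680641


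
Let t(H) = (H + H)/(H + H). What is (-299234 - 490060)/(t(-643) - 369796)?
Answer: 263098/123265 ≈ 2.1344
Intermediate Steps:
t(H) = 1 (t(H) = (2*H)/((2*H)) = (2*H)*(1/(2*H)) = 1)
(-299234 - 490060)/(t(-643) - 369796) = (-299234 - 490060)/(1 - 369796) = -789294/(-369795) = -789294*(-1/369795) = 263098/123265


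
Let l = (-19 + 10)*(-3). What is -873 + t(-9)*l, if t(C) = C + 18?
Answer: -630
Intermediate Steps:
l = 27 (l = -9*(-3) = 27)
t(C) = 18 + C
-873 + t(-9)*l = -873 + (18 - 9)*27 = -873 + 9*27 = -873 + 243 = -630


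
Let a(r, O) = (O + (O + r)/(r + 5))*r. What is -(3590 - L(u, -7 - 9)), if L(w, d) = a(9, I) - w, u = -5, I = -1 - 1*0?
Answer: -25122/7 ≈ -3588.9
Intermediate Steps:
I = -1 (I = -1 + 0 = -1)
a(r, O) = r*(O + (O + r)/(5 + r)) (a(r, O) = (O + (O + r)/(5 + r))*r = r*(O + (O + r)/(5 + r)))
L(w, d) = -27/7 - w (L(w, d) = 9*(9 + 6*(-1) - 1*9)/(5 + 9) - w = 9*(9 - 6 - 9)/14 - w = 9*(1/14)*(-6) - w = -27/7 - w)
-(3590 - L(u, -7 - 9)) = -(3590 - (-27/7 - 1*(-5))) = -(3590 - (-27/7 + 5)) = -(3590 - 1*8/7) = -(3590 - 8/7) = -1*25122/7 = -25122/7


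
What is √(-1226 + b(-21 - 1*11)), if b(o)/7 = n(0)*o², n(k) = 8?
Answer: √56118 ≈ 236.89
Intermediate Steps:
b(o) = 56*o² (b(o) = 7*(8*o²) = 56*o²)
√(-1226 + b(-21 - 1*11)) = √(-1226 + 56*(-21 - 1*11)²) = √(-1226 + 56*(-21 - 11)²) = √(-1226 + 56*(-32)²) = √(-1226 + 56*1024) = √(-1226 + 57344) = √56118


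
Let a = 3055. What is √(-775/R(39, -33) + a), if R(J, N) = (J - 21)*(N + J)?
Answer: √987495/18 ≈ 55.207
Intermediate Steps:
R(J, N) = (-21 + J)*(J + N)
√(-775/R(39, -33) + a) = √(-775/(39² - 21*39 - 21*(-33) + 39*(-33)) + 3055) = √(-775/(1521 - 819 + 693 - 1287) + 3055) = √(-775/108 + 3055) = √(329165/108) = √987495/18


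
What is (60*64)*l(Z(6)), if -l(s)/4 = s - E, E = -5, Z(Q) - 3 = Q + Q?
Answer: -307200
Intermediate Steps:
Z(Q) = 3 + 2*Q (Z(Q) = 3 + (Q + Q) = 3 + 2*Q)
l(s) = -20 - 4*s (l(s) = -4*(s - 1*(-5)) = -4*(s + 5) = -4*(5 + s) = -20 - 4*s)
(60*64)*l(Z(6)) = (60*64)*(-20 - 4*(3 + 2*6)) = 3840*(-20 - 4*(3 + 12)) = 3840*(-20 - 4*15) = 3840*(-20 - 60) = 3840*(-80) = -307200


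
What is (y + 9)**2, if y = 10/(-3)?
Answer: 289/9 ≈ 32.111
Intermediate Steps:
y = -10/3 (y = 10*(-1/3) = -10/3 ≈ -3.3333)
(y + 9)**2 = (-10/3 + 9)**2 = (17/3)**2 = 289/9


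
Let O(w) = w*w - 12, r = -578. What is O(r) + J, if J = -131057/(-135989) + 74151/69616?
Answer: 3162682246936579/9467010224 ≈ 3.3407e+5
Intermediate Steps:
O(w) = -12 + w² (O(w) = w² - 12 = -12 + w²)
J = 19207384451/9467010224 (J = -131057*(-1/135989) + 74151*(1/69616) = 131057/135989 + 74151/69616 = 19207384451/9467010224 ≈ 2.0289)
O(r) + J = (-12 + (-578)²) + 19207384451/9467010224 = (-12 + 334084) + 19207384451/9467010224 = 334072 + 19207384451/9467010224 = 3162682246936579/9467010224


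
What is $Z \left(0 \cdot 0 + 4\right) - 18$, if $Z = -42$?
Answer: $-186$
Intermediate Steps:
$Z \left(0 \cdot 0 + 4\right) - 18 = - 42 \left(0 \cdot 0 + 4\right) - 18 = - 42 \left(0 + 4\right) - 18 = \left(-42\right) 4 - 18 = -168 - 18 = -186$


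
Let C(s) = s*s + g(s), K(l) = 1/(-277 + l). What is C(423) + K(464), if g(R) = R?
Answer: 33538825/187 ≈ 1.7935e+5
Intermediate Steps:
C(s) = s + s**2 (C(s) = s*s + s = s**2 + s = s + s**2)
C(423) + K(464) = 423*(1 + 423) + 1/(-277 + 464) = 423*424 + 1/187 = 179352 + 1/187 = 33538825/187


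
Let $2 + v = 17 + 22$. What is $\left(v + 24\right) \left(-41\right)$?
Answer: $-2501$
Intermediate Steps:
$v = 37$ ($v = -2 + \left(17 + 22\right) = -2 + 39 = 37$)
$\left(v + 24\right) \left(-41\right) = \left(37 + 24\right) \left(-41\right) = 61 \left(-41\right) = -2501$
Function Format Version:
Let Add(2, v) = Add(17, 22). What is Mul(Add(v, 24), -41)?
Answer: -2501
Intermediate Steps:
v = 37 (v = Add(-2, Add(17, 22)) = Add(-2, 39) = 37)
Mul(Add(v, 24), -41) = Mul(Add(37, 24), -41) = Mul(61, -41) = -2501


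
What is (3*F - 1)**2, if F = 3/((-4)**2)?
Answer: 49/256 ≈ 0.19141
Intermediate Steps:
F = 3/16 ≈ 0.18750
(3*F - 1)**2 = (3*(3/16) - 1)**2 = (9/16 - 1)**2 = (-7/16)**2 = 49/256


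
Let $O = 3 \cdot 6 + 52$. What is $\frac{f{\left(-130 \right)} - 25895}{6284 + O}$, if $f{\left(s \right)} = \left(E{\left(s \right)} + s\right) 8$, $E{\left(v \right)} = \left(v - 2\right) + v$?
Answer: $- \frac{9677}{2118} \approx -4.5689$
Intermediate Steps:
$E{\left(v \right)} = -2 + 2 v$ ($E{\left(v \right)} = \left(v - 2\right) + v = \left(-2 + v\right) + v = -2 + 2 v$)
$O = 70$ ($O = 18 + 52 = 70$)
$f{\left(s \right)} = -16 + 24 s$ ($f{\left(s \right)} = \left(\left(-2 + 2 s\right) + s\right) 8 = \left(-2 + 3 s\right) 8 = -16 + 24 s$)
$\frac{f{\left(-130 \right)} - 25895}{6284 + O} = \frac{\left(-16 + 24 \left(-130\right)\right) - 25895}{6284 + 70} = \frac{\left(-16 - 3120\right) - 25895}{6354} = \left(-3136 - 25895\right) \frac{1}{6354} = \left(-29031\right) \frac{1}{6354} = - \frac{9677}{2118}$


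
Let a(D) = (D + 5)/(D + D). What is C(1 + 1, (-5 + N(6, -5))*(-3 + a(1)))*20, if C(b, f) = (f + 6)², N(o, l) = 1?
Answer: 720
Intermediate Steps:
a(D) = (5 + D)/(2*D) (a(D) = (5 + D)/((2*D)) = (5 + D)*(1/(2*D)) = (5 + D)/(2*D))
C(b, f) = (6 + f)²
C(1 + 1, (-5 + N(6, -5))*(-3 + a(1)))*20 = (6 + (-5 + 1)*(-3 + (½)*(5 + 1)/1))²*20 = (6 - 4*(-3 + (½)*1*6))²*20 = (6 - 4*(-3 + 3))²*20 = (6 - 4*0)²*20 = (6 + 0)²*20 = 6²*20 = 36*20 = 720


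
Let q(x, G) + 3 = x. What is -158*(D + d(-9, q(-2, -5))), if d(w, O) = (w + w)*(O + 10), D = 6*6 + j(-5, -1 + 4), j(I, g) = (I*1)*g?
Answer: 10902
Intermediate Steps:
j(I, g) = I*g
q(x, G) = -3 + x
D = 21 (D = 6*6 - 5*(-1 + 4) = 36 - 5*3 = 36 - 15 = 21)
d(w, O) = 2*w*(10 + O) (d(w, O) = (2*w)*(10 + O) = 2*w*(10 + O))
-158*(D + d(-9, q(-2, -5))) = -158*(21 + 2*(-9)*(10 + (-3 - 2))) = -158*(21 + 2*(-9)*(10 - 5)) = -158*(21 + 2*(-9)*5) = -158*(21 - 90) = -158*(-69) = 10902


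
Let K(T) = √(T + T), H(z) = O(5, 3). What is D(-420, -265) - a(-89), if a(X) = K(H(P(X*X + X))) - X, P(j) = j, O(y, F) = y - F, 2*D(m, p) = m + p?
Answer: -867/2 ≈ -433.50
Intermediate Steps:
D(m, p) = m/2 + p/2 (D(m, p) = (m + p)/2 = m/2 + p/2)
H(z) = 2 (H(z) = 5 - 1*3 = 5 - 3 = 2)
K(T) = √2*√T (K(T) = √(2*T) = √2*√T)
a(X) = 2 - X (a(X) = √2*√2 - X = 2 - X)
D(-420, -265) - a(-89) = ((½)*(-420) + (½)*(-265)) - (2 - 1*(-89)) = (-210 - 265/2) - (2 + 89) = -685/2 - 1*91 = -685/2 - 91 = -867/2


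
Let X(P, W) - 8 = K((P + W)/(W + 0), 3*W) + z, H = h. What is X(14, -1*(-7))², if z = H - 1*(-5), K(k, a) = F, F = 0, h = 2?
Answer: 225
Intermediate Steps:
H = 2
K(k, a) = 0
z = 7 (z = 2 - 1*(-5) = 2 + 5 = 7)
X(P, W) = 15 (X(P, W) = 8 + (0 + 7) = 8 + 7 = 15)
X(14, -1*(-7))² = 15² = 225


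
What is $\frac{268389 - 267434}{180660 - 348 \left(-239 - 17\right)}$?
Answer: $\frac{955}{269748} \approx 0.0035403$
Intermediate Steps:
$\frac{268389 - 267434}{180660 - 348 \left(-239 - 17\right)} = \frac{955}{180660 - -89088} = \frac{955}{180660 + 89088} = \frac{955}{269748}$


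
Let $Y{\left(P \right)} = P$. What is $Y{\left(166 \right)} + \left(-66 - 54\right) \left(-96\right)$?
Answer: $11686$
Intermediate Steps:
$Y{\left(166 \right)} + \left(-66 - 54\right) \left(-96\right) = 166 + \left(-66 - 54\right) \left(-96\right) = 166 - -11520 = 166 + 11520 = 11686$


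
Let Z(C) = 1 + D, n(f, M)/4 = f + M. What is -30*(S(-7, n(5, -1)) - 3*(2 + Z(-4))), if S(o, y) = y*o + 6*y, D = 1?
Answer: 840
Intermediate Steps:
n(f, M) = 4*M + 4*f (n(f, M) = 4*(f + M) = 4*(M + f) = 4*M + 4*f)
S(o, y) = 6*y + o*y (S(o, y) = o*y + 6*y = 6*y + o*y)
Z(C) = 2 (Z(C) = 1 + 1 = 2)
-30*(S(-7, n(5, -1)) - 3*(2 + Z(-4))) = -30*((4*(-1) + 4*5)*(6 - 7) - 3*(2 + 2)) = -30*((-4 + 20)*(-1) - 3*4) = -30*(16*(-1) - 12) = -30*(-16 - 12) = -30*(-28) = 840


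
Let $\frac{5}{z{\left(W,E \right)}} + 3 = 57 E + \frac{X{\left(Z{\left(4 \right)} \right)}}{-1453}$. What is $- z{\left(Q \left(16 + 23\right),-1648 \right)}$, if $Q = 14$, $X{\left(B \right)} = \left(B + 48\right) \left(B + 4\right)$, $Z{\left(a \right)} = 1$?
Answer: $\frac{7265}{136493612} \approx 5.3226 \cdot 10^{-5}$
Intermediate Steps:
$X{\left(B \right)} = \left(4 + B\right) \left(48 + B\right)$ ($X{\left(B \right)} = \left(48 + B\right) \left(4 + B\right) = \left(4 + B\right) \left(48 + B\right)$)
$z{\left(W,E \right)} = \frac{5}{- \frac{4604}{1453} + 57 E}$ ($z{\left(W,E \right)} = \frac{5}{-3 + \left(57 E + \frac{192 + 1^{2} + 52 \cdot 1}{-1453}\right)} = \frac{5}{-3 + \left(57 E + \left(192 + 1 + 52\right) \left(- \frac{1}{1453}\right)\right)} = \frac{5}{-3 + \left(57 E + 245 \left(- \frac{1}{1453}\right)\right)} = \frac{5}{-3 + \left(57 E - \frac{245}{1453}\right)} = \frac{5}{-3 + \left(- \frac{245}{1453} + 57 E\right)} = \frac{5}{- \frac{4604}{1453} + 57 E}$)
$- z{\left(Q \left(16 + 23\right),-1648 \right)} = - \frac{7265}{-4604 + 82821 \left(-1648\right)} = - \frac{7265}{-4604 - 136489008} = - \frac{7265}{-136493612} = - \frac{7265 \left(-1\right)}{136493612} = \left(-1\right) \left(- \frac{7265}{136493612}\right) = \frac{7265}{136493612}$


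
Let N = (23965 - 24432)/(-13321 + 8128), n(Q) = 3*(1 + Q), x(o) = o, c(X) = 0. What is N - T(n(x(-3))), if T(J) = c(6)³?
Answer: 467/5193 ≈ 0.089929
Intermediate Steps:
n(Q) = 3 + 3*Q
T(J) = 0 (T(J) = 0³ = 0)
N = 467/5193 (N = -467/(-5193) = -467*(-1/5193) = 467/5193 ≈ 0.089929)
N - T(n(x(-3))) = 467/5193 - 1*0 = 467/5193 + 0 = 467/5193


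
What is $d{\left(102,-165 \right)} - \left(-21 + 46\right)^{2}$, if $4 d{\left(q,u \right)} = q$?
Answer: $- \frac{1199}{2} \approx -599.5$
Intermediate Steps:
$d{\left(q,u \right)} = \frac{q}{4}$
$d{\left(102,-165 \right)} - \left(-21 + 46\right)^{2} = \frac{1}{4} \cdot 102 - \left(-21 + 46\right)^{2} = \frac{51}{2} - 25^{2} = \frac{51}{2} - 625 = - \frac{1199}{2}$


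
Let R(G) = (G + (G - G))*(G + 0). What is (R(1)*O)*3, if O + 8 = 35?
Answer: 81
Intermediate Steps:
O = 27 (O = -8 + 35 = 27)
R(G) = G**2 (R(G) = (G + 0)*G = G*G = G**2)
(R(1)*O)*3 = (1**2*27)*3 = (1*27)*3 = 27*3 = 81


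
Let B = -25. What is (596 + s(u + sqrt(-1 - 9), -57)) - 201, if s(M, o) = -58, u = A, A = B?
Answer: 337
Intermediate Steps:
A = -25
u = -25
(596 + s(u + sqrt(-1 - 9), -57)) - 201 = (596 - 58) - 201 = 538 - 201 = 337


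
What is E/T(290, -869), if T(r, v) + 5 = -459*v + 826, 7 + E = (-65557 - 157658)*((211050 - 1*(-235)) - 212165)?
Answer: 196429193/399692 ≈ 491.45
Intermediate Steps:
E = 196429193 (E = -7 + (-65557 - 157658)*((211050 - 1*(-235)) - 212165) = -7 - 223215*((211050 + 235) - 212165) = -7 - 223215*(211285 - 212165) = -7 - 223215*(-880) = -7 + 196429200 = 196429193)
T(r, v) = 821 - 459*v (T(r, v) = -5 + (-459*v + 826) = -5 + (826 - 459*v) = 821 - 459*v)
E/T(290, -869) = 196429193/(821 - 459*(-869)) = 196429193/(821 + 398871) = 196429193/399692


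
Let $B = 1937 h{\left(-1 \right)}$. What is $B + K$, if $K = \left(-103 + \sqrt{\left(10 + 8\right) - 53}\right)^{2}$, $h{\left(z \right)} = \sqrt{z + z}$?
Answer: $\left(103 - i \sqrt{35}\right)^{2} + 1937 i \sqrt{2} \approx 10574.0 + 1520.6 i$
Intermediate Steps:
$h{\left(z \right)} = \sqrt{2} \sqrt{z}$ ($h{\left(z \right)} = \sqrt{2 z} = \sqrt{2} \sqrt{z}$)
$K = \left(-103 + i \sqrt{35}\right)^{2}$ ($K = \left(-103 + \sqrt{18 - 53}\right)^{2} = \left(-103 + \sqrt{-35}\right)^{2} = \left(-103 + i \sqrt{35}\right)^{2} \approx 10574.0 - 1218.7 i$)
$B = 1937 i \sqrt{2}$ ($B = 1937 \sqrt{2} \sqrt{-1} = 1937 \sqrt{2} i = 1937 i \sqrt{2} \approx 2739.3 i$)
$B + K = 1937 i \sqrt{2} + \left(103 - i \sqrt{35}\right)^{2} = \left(103 - i \sqrt{35}\right)^{2} + 1937 i \sqrt{2}$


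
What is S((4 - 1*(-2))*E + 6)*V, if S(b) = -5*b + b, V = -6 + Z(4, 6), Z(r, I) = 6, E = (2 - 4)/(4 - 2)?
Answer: 0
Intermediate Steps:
E = -1 (E = -2/2 = -2*½ = -1)
V = 0 (V = -6 + 6 = 0)
S(b) = -4*b
S((4 - 1*(-2))*E + 6)*V = -4*((4 - 1*(-2))*(-1) + 6)*0 = -4*((4 + 2)*(-1) + 6)*0 = -4*(6*(-1) + 6)*0 = -4*(-6 + 6)*0 = -4*0*0 = 0*0 = 0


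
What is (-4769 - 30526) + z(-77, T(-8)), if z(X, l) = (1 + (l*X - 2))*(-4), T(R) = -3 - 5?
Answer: -37755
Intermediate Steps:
T(R) = -8
z(X, l) = 4 - 4*X*l (z(X, l) = (1 + (X*l - 2))*(-4) = (1 + (-2 + X*l))*(-4) = (-1 + X*l)*(-4) = 4 - 4*X*l)
(-4769 - 30526) + z(-77, T(-8)) = (-4769 - 30526) + (4 - 4*(-77)*(-8)) = -35295 + (4 - 2464) = -35295 - 2460 = -37755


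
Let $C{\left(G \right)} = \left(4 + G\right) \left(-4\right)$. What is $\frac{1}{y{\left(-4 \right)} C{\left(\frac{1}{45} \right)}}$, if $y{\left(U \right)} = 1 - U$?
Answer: $- \frac{9}{724} \approx -0.012431$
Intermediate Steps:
$C{\left(G \right)} = -16 - 4 G$
$\frac{1}{y{\left(-4 \right)} C{\left(\frac{1}{45} \right)}} = \frac{1}{\left(1 - -4\right) \left(-16 - \frac{4}{45}\right)} = \frac{1}{\left(1 + 4\right) \left(-16 - \frac{4}{45}\right)} = \frac{1}{5 \left(-16 - \frac{4}{45}\right)} = \frac{1}{5 \left(- \frac{724}{45}\right)} = \frac{1}{- \frac{724}{9}} = - \frac{9}{724}$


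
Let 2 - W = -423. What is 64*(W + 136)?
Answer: 35904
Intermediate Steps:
W = 425 (W = 2 - 1*(-423) = 2 + 423 = 425)
64*(W + 136) = 64*(425 + 136) = 64*561 = 35904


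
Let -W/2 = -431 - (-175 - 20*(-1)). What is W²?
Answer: 304704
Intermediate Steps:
W = 552 (W = -2*(-431 - (-175 - 20*(-1))) = -2*(-431 - (-175 + 20)) = -2*(-431 - 1*(-155)) = -2*(-431 + 155) = -2*(-276) = 552)
W² = 552² = 304704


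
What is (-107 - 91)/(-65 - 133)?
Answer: 1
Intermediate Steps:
(-107 - 91)/(-65 - 133) = -198/(-198) = -198*(-1/198) = 1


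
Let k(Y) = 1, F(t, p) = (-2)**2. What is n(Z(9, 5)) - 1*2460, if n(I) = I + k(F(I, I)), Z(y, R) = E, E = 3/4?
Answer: -9833/4 ≈ -2458.3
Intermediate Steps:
F(t, p) = 4
E = 3/4 (E = 3*(1/4) = 3/4 ≈ 0.75000)
Z(y, R) = 3/4
n(I) = 1 + I (n(I) = I + 1 = 1 + I)
n(Z(9, 5)) - 1*2460 = (1 + 3/4) - 1*2460 = 7/4 - 2460 = -9833/4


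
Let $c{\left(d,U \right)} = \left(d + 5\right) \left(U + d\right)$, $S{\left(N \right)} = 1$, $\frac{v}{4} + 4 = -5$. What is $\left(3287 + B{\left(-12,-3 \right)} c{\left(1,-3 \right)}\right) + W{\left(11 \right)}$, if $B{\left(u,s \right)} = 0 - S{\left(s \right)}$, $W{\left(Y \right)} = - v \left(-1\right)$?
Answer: $3263$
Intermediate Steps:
$v = -36$ ($v = -16 + 4 \left(-5\right) = -16 - 20 = -36$)
$c{\left(d,U \right)} = \left(5 + d\right) \left(U + d\right)$
$W{\left(Y \right)} = -36$ ($W{\left(Y \right)} = \left(-1\right) \left(-36\right) \left(-1\right) = 36 \left(-1\right) = -36$)
$B{\left(u,s \right)} = -1$ ($B{\left(u,s \right)} = 0 - 1 = -1$)
$\left(3287 + B{\left(-12,-3 \right)} c{\left(1,-3 \right)}\right) + W{\left(11 \right)} = \left(3287 - \left(1^{2} + 5 \left(-3\right) + 5 \cdot 1 - 3\right)\right) - 36 = \left(3287 - \left(1 - 15 + 5 - 3\right)\right) - 36 = \left(3287 - -12\right) - 36 = \left(3287 + 12\right) - 36 = 3299 - 36 = 3263$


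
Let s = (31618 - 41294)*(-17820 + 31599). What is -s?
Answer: 133325604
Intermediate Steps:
s = -133325604 (s = -9676*13779 = -133325604)
-s = -1*(-133325604) = 133325604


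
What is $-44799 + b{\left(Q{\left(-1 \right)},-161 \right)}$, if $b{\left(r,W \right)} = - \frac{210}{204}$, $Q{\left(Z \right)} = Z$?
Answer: $- \frac{1523201}{34} \approx -44800.0$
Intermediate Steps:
$b{\left(r,W \right)} = - \frac{35}{34}$ ($b{\left(r,W \right)} = \left(-210\right) \frac{1}{204} = - \frac{35}{34}$)
$-44799 + b{\left(Q{\left(-1 \right)},-161 \right)} = -44799 - \frac{35}{34} = - \frac{1523201}{34}$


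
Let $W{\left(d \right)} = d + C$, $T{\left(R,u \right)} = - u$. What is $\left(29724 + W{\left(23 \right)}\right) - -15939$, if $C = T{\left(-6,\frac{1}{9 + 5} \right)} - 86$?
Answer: $\frac{638399}{14} \approx 45600.0$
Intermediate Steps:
$C = - \frac{1205}{14}$ ($C = - \frac{1}{9 + 5} - 86 = - \frac{1}{14} - 86 = - \frac{1205}{14} \approx -86.071$)
$W{\left(d \right)} = - \frac{1205}{14} + d$ ($W{\left(d \right)} = d - \frac{1205}{14} = - \frac{1205}{14} + d$)
$\left(29724 + W{\left(23 \right)}\right) - -15939 = \left(29724 + \left(- \frac{1205}{14} + 23\right)\right) - -15939 = \left(29724 - \frac{883}{14}\right) + 15939 = \frac{415253}{14} + 15939 = \frac{638399}{14}$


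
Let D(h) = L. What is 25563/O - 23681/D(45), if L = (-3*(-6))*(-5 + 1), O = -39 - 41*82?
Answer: 78698545/244872 ≈ 321.39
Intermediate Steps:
O = -3401 (O = -39 - 3362 = -3401)
L = -72 (L = 18*(-4) = -72)
D(h) = -72
25563/O - 23681/D(45) = 25563/(-3401) - 23681/(-72) = 25563*(-1/3401) - 23681*(-1/72) = -25563/3401 + 23681/72 = 78698545/244872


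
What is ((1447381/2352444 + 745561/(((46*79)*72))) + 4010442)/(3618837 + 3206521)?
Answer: 205706531878524473/350090965043853408 ≈ 0.58758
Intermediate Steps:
((1447381/2352444 + 745561/(((46*79)*72))) + 4010442)/(3618837 + 3206521) = ((1447381*(1/2352444) + 745561/((3634*72))) + 4010442)/6825358 = ((1447381/2352444 + 745561/261648) + 4010442)*(1/6825358) = (177716237081/51292688976 + 4010442)*(1/6825358) = (205706531878524473/51292688976)*(1/6825358) = 205706531878524473/350090965043853408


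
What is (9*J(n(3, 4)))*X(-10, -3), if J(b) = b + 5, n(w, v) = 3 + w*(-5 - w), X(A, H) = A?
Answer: 1440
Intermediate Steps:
J(b) = 5 + b
(9*J(n(3, 4)))*X(-10, -3) = (9*(5 + (3 - 1*3² - 5*3)))*(-10) = (9*(5 + (3 - 1*9 - 15)))*(-10) = (9*(5 + (3 - 9 - 15)))*(-10) = (9*(5 - 21))*(-10) = (9*(-16))*(-10) = -144*(-10) = 1440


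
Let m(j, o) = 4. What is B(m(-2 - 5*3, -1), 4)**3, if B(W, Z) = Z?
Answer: 64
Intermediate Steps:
B(m(-2 - 5*3, -1), 4)**3 = 4**3 = 64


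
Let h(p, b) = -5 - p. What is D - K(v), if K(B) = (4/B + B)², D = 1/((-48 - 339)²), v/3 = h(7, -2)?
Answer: -65100208/49923 ≈ -1304.0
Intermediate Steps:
v = -36 (v = 3*(-5 - 1*7) = 3*(-5 - 7) = 3*(-12) = -36)
D = 1/149769 (D = 1/((-387)²) = 1/149769 ≈ 6.6769e-6)
K(B) = (B + 4/B)²
D - K(v) = 1/149769 - (4 + (-36)²)²/(-36)² = 1/149769 - (4 + 1296)²/1296 = 1/149769 - 1300²/1296 = 1/149769 - 1690000/1296 = 1/149769 - 1*105625/81 = 1/149769 - 105625/81 = -65100208/49923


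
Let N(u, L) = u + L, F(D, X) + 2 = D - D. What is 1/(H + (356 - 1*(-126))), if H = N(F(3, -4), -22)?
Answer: 1/458 ≈ 0.0021834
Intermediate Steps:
F(D, X) = -2 (F(D, X) = -2 + (D - D) = -2 + 0 = -2)
N(u, L) = L + u
H = -24 (H = -22 - 2 = -24)
1/(H + (356 - 1*(-126))) = 1/(-24 + (356 - 1*(-126))) = 1/(-24 + (356 + 126)) = 1/(-24 + 482) = 1/458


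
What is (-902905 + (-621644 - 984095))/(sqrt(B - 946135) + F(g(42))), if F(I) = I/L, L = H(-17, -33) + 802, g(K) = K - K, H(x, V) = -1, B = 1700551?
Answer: -20231*sqrt(31)/39 ≈ -2888.2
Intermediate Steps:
g(K) = 0
L = 801 (L = -1 + 802 = 801)
F(I) = I/801
(-902905 + (-621644 - 984095))/(sqrt(B - 946135) + F(g(42))) = (-902905 + (-621644 - 984095))/(sqrt(1700551 - 946135) + (1/801)*0) = (-902905 - 1605739)/(sqrt(754416) + 0) = -2508644/(156*sqrt(31) + 0) = -2508644*sqrt(31)/4836 = -20231*sqrt(31)/39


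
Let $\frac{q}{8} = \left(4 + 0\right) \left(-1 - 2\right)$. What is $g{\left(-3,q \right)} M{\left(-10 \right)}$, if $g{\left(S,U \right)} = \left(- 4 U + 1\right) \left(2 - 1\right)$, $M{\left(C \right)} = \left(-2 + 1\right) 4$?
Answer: $-1540$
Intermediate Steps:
$M{\left(C \right)} = -4$ ($M{\left(C \right)} = \left(-1\right) 4 = -4$)
$q = -96$ ($q = 8 \left(4 + 0\right) \left(-1 - 2\right) = 8 \cdot 4 \left(-3\right) = 8 \left(-12\right) = -96$)
$g{\left(S,U \right)} = 1 - 4 U$ ($g{\left(S,U \right)} = \left(1 - 4 U\right) 1 = 1 - 4 U$)
$g{\left(-3,q \right)} M{\left(-10 \right)} = \left(1 - -384\right) \left(-4\right) = \left(1 + 384\right) \left(-4\right) = 385 \left(-4\right) = -1540$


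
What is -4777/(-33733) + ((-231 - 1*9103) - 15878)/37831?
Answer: -669757709/1276153123 ≈ -0.52483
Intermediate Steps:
-4777/(-33733) + ((-231 - 1*9103) - 15878)/37831 = -4777*(-1/33733) + ((-231 - 9103) - 15878)*(1/37831) = 4777/33733 + (-9334 - 15878)*(1/37831) = 4777/33733 - 25212*1/37831 = 4777/33733 - 25212/37831 = -669757709/1276153123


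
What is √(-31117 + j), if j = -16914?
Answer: I*√48031 ≈ 219.16*I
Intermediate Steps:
√(-31117 + j) = √(-31117 - 16914) = √(-48031) = I*√48031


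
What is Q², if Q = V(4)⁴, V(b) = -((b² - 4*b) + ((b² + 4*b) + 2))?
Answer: 1785793904896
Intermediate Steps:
V(b) = -2 - 2*b² (V(b) = -((b² - 4*b) + (2 + b² + 4*b)) = -(2 + 2*b²) = -2 - 2*b²)
Q = 1336336 (Q = (-2 - 2*4²)⁴ = (-2 - 2*16)⁴ = (-2 - 32)⁴ = (-34)⁴ = 1336336)
Q² = 1336336² = 1785793904896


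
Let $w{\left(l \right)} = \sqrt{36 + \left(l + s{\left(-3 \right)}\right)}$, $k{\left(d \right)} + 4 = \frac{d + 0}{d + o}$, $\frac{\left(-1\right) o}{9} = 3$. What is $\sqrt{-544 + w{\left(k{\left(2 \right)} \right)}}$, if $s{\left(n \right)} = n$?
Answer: $\frac{\sqrt{-13600 + 5 \sqrt{723}}}{5} \approx 23.208 i$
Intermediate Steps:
$o = -27$ ($o = \left(-9\right) 3 = -27$)
$k{\left(d \right)} = -4 + \frac{d}{-27 + d}$ ($k{\left(d \right)} = -4 + \frac{d + 0}{d - 27} = -4 + \frac{d}{-27 + d}$)
$w{\left(l \right)} = \sqrt{33 + l}$ ($w{\left(l \right)} = \sqrt{36 + \left(l - 3\right)} = \sqrt{36 + \left(-3 + l\right)} = \sqrt{33 + l}$)
$\sqrt{-544 + w{\left(k{\left(2 \right)} \right)}} = \sqrt{-544 + \sqrt{33 + \frac{3 \left(36 - 2\right)}{-27 + 2}}} = \sqrt{-544 + \sqrt{33 + \frac{3 \left(36 - 2\right)}{-25}}} = \sqrt{-544 + \sqrt{33 + 3 \left(- \frac{1}{25}\right) 34}} = \sqrt{-544 + \sqrt{33 - \frac{102}{25}}} = \sqrt{-544 + \sqrt{\frac{723}{25}}} = \sqrt{-544 + \frac{\sqrt{723}}{5}}$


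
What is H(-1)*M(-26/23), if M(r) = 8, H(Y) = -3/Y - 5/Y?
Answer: 64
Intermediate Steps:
H(Y) = -8/Y
H(-1)*M(-26/23) = -8/(-1)*8 = -8*(-1)*8 = 8*8 = 64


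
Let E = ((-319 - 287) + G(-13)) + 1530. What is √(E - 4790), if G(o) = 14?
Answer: 6*I*√107 ≈ 62.064*I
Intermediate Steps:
E = 938 (E = ((-319 - 287) + 14) + 1530 = (-606 + 14) + 1530 = -592 + 1530 = 938)
√(E - 4790) = √(938 - 4790) = √(-3852) = 6*I*√107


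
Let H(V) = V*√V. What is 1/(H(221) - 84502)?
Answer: -84502/7129794143 - 221*√221/7129794143 ≈ -1.2313e-5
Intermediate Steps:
H(V) = V^(3/2)
1/(H(221) - 84502) = 1/(221^(3/2) - 84502) = 1/(221*√221 - 84502) = 1/(-84502 + 221*√221)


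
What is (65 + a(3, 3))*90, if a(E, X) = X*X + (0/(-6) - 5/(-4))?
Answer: 13545/2 ≈ 6772.5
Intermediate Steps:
a(E, X) = 5/4 + X**2 (a(E, X) = X**2 + (0*(-1/6) - 5*(-1/4)) = X**2 + (0 + 5/4) = X**2 + 5/4 = 5/4 + X**2)
(65 + a(3, 3))*90 = (65 + (5/4 + 3**2))*90 = (65 + (5/4 + 9))*90 = (65 + 41/4)*90 = (301/4)*90 = 13545/2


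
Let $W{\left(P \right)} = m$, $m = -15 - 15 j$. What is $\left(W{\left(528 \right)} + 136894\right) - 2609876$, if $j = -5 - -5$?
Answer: $-2472997$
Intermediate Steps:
$j = 0$ ($j = -5 + 5 = 0$)
$m = -15$ ($m = -15 - 0 = -15 + 0 = -15$)
$W{\left(P \right)} = -15$
$\left(W{\left(528 \right)} + 136894\right) - 2609876 = \left(-15 + 136894\right) - 2609876 = 136879 - 2609876 = -2472997$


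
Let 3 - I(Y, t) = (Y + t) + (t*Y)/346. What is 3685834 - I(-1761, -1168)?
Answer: 638170470/173 ≈ 3.6888e+6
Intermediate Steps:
I(Y, t) = 3 - Y - t - Y*t/346 (I(Y, t) = 3 - ((Y + t) + (t*Y)/346) = 3 - ((Y + t) + (Y*t)*(1/346)) = 3 - ((Y + t) + Y*t/346) = 3 - (Y + t + Y*t/346) = 3 + (-Y - t - Y*t/346) = 3 - Y - t - Y*t/346)
3685834 - I(-1761, -1168) = 3685834 - (3 - 1*(-1761) - 1*(-1168) - 1/346*(-1761)*(-1168)) = 3685834 - (3 + 1761 + 1168 - 1028424/173) = 3685834 - 1*(-521188/173) = 3685834 + 521188/173 = 638170470/173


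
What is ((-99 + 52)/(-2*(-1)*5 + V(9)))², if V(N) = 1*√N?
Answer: 2209/169 ≈ 13.071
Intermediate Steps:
V(N) = √N
((-99 + 52)/(-2*(-1)*5 + V(9)))² = ((-99 + 52)/(-2*(-1)*5 + √9))² = (-47/(2*5 + 3))² = (-47/(10 + 3))² = (-47/13)² = 2209/169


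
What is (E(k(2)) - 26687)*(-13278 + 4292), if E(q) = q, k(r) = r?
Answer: 239791410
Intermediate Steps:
(E(k(2)) - 26687)*(-13278 + 4292) = (2 - 26687)*(-13278 + 4292) = -26685*(-8986) = 239791410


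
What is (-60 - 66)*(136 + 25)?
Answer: -20286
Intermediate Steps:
(-60 - 66)*(136 + 25) = -126*161 = -20286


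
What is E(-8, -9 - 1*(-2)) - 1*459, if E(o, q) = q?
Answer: -466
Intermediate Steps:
E(-8, -9 - 1*(-2)) - 1*459 = (-9 - 1*(-2)) - 1*459 = (-9 + 2) - 459 = -7 - 459 = -466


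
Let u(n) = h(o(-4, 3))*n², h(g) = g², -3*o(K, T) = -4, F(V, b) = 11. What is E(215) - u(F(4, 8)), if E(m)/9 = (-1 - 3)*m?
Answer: -71596/9 ≈ -7955.1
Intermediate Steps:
E(m) = -36*m (E(m) = 9*((-1 - 3)*m) = 9*(-4*m) = -36*m)
o(K, T) = 4/3 (o(K, T) = -⅓*(-4) = 4/3)
u(n) = 16*n²/9 (u(n) = (4/3)²*n² = 16*n²/9)
E(215) - u(F(4, 8)) = -36*215 - 16*11²/9 = -7740 - 16*121/9 = -7740 - 1*1936/9 = -7740 - 1936/9 = -71596/9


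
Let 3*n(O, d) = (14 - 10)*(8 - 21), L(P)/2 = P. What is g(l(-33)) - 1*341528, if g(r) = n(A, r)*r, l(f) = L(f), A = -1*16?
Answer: -340384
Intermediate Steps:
L(P) = 2*P
A = -16
n(O, d) = -52/3 (n(O, d) = ((14 - 10)*(8 - 21))/3 = (4*(-13))/3 = (1/3)*(-52) = -52/3)
l(f) = 2*f
g(r) = -52*r/3
g(l(-33)) - 1*341528 = -104*(-33)/3 - 1*341528 = -52/3*(-66) - 341528 = 1144 - 341528 = -340384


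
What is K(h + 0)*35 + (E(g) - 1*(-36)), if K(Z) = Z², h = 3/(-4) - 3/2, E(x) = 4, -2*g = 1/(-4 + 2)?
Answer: 3475/16 ≈ 217.19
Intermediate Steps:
g = ¼ (g = -1/(2*(-4 + 2)) = -½/(-2) = -½*(-½) = ¼ ≈ 0.25000)
h = -9/4 (h = 3*(-¼) - 3*½ = -¾ - 3/2 = -9/4 ≈ -2.2500)
K(h + 0)*35 + (E(g) - 1*(-36)) = (-9/4 + 0)²*35 + (4 - 1*(-36)) = (-9/4)²*35 + (4 + 36) = (81/16)*35 + 40 = 2835/16 + 40 = 3475/16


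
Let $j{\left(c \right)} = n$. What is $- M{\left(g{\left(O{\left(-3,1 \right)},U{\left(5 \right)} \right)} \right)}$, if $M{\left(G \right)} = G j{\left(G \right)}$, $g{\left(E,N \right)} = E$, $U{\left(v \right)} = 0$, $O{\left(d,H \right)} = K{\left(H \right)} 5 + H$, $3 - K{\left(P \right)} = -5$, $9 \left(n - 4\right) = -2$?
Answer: $- \frac{1394}{9} \approx -154.89$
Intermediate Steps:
$n = \frac{34}{9}$ ($n = 4 + \frac{1}{9} \left(-2\right) = 4 - \frac{2}{9} = \frac{34}{9} \approx 3.7778$)
$K{\left(P \right)} = 8$ ($K{\left(P \right)} = 3 - -5 = 3 + 5 = 8$)
$O{\left(d,H \right)} = 40 + H$ ($O{\left(d,H \right)} = 8 \cdot 5 + H = 40 + H$)
$j{\left(c \right)} = \frac{34}{9}$
$M{\left(G \right)} = \frac{34 G}{9}$ ($M{\left(G \right)} = G \frac{34}{9} = \frac{34 G}{9}$)
$- M{\left(g{\left(O{\left(-3,1 \right)},U{\left(5 \right)} \right)} \right)} = - \frac{34 \left(40 + 1\right)}{9} = - \frac{34 \cdot 41}{9} = \left(-1\right) \frac{1394}{9} = - \frac{1394}{9}$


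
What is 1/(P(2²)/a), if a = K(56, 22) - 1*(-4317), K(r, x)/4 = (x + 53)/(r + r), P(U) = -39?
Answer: -40317/364 ≈ -110.76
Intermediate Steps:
K(r, x) = 2*(53 + x)/r (K(r, x) = 4*((x + 53)/(r + r)) = 4*((53 + x)/((2*r))) = 4*((53 + x)*(1/(2*r))) = 4*((53 + x)/(2*r)) = 2*(53 + x)/r)
a = 120951/28 (a = 2*(53 + 22)/56 - 1*(-4317) = 2*(1/56)*75 + 4317 = 75/28 + 4317 = 120951/28 ≈ 4319.7)
1/(P(2²)/a) = 1/(-39/120951/28) = 1/(-39*28/120951) = 1/(-364/40317) = -40317/364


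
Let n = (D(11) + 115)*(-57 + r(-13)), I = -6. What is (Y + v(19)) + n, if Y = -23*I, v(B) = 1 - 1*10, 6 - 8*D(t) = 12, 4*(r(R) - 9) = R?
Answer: -91621/16 ≈ -5726.3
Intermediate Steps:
r(R) = 9 + R/4
D(t) = -¾ (D(t) = ¾ - ⅛*12 = ¾ - 3/2 = -¾)
v(B) = -9 (v(B) = 1 - 10 = -9)
n = -93685/16 (n = (-¾ + 115)*(-57 + (9 + (¼)*(-13))) = 457*(-57 + (9 - 13/4))/4 = 457*(-57 + 23/4)/4 = (457/4)*(-205/4) = -93685/16 ≈ -5855.3)
Y = 138 (Y = -23*(-6) = 138)
(Y + v(19)) + n = (138 - 9) - 93685/16 = 129 - 93685/16 = -91621/16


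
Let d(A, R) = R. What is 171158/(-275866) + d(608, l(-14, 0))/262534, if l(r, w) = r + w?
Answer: -11234664124/18106051111 ≈ -0.62049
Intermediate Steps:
171158/(-275866) + d(608, l(-14, 0))/262534 = 171158/(-275866) + (-14 + 0)/262534 = 171158*(-1/275866) - 14*1/262534 = -85579/137933 - 7/131267 = -11234664124/18106051111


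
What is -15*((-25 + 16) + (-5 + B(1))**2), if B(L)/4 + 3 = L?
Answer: -2400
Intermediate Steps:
B(L) = -12 + 4*L
-15*((-25 + 16) + (-5 + B(1))**2) = -15*((-25 + 16) + (-5 + (-12 + 4*1))**2) = -15*(-9 + (-5 + (-12 + 4))**2) = -15*(-9 + (-5 - 8)**2) = -15*(-9 + (-13)**2) = -15*(-9 + 169) = -15*160 = -2400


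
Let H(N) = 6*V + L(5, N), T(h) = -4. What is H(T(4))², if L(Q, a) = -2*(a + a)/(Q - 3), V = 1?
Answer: 196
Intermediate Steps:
L(Q, a) = -4*a/(-3 + Q) (L(Q, a) = -2*2*a/(-3 + Q) = -4*a/(-3 + Q))
H(N) = 6 - 2*N (H(N) = 6*1 - 4*N/(-3 + 5) = 6 - 4*N/2 = 6 - 4*N*½ = 6 - 2*N)
H(T(4))² = (6 - 2*(-4))² = (6 + 8)² = 14² = 196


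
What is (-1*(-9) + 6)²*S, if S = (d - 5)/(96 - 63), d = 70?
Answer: 4875/11 ≈ 443.18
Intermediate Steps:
S = 65/33 (S = (70 - 5)/(96 - 63) = 65/33 ≈ 1.9697)
(-1*(-9) + 6)²*S = (-1*(-9) + 6)²*(65/33) = (9 + 6)²*(65/33) = 15²*(65/33) = 225*(65/33) = 4875/11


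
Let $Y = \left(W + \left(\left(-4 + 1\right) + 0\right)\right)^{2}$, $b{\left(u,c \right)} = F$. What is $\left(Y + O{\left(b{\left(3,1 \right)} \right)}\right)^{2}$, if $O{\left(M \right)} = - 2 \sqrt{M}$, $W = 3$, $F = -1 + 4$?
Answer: $12$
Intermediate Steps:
$F = 3$
$b{\left(u,c \right)} = 3$
$Y = 0$ ($Y = \left(3 + \left(\left(-4 + 1\right) + 0\right)\right)^{2} = \left(3 + \left(-3 + 0\right)\right)^{2} = \left(3 - 3\right)^{2} = 0^{2} = 0$)
$\left(Y + O{\left(b{\left(3,1 \right)} \right)}\right)^{2} = \left(0 - 2 \sqrt{3}\right)^{2} = \left(- 2 \sqrt{3}\right)^{2} = 12$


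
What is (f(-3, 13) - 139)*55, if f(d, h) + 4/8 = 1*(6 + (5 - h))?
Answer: -15565/2 ≈ -7782.5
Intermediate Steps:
f(d, h) = 21/2 - h (f(d, h) = -½ + 1*(6 + (5 - h)) = -½ + 1*(11 - h) = -½ + (11 - h) = 21/2 - h)
(f(-3, 13) - 139)*55 = ((21/2 - 1*13) - 139)*55 = ((21/2 - 13) - 139)*55 = (-5/2 - 139)*55 = -283/2*55 = -15565/2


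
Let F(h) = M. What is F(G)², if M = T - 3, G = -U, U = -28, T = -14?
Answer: 289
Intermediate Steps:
G = 28 (G = -1*(-28) = 28)
M = -17 (M = -14 - 3 = -17)
F(h) = -17
F(G)² = (-17)² = 289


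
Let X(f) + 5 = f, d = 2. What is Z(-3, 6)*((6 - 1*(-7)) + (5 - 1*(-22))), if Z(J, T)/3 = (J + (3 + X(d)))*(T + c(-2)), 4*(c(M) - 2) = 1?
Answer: -2970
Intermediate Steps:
X(f) = -5 + f
c(M) = 9/4 (c(M) = 2 + (¼)*1 = 2 + ¼ = 9/4)
Z(J, T) = 3*J*(9/4 + T) (Z(J, T) = 3*((J + (3 + (-5 + 2)))*(T + 9/4)) = 3*((J + (3 - 3))*(9/4 + T)) = 3*((J + 0)*(9/4 + T)) = 3*(J*(9/4 + T)) = 3*J*(9/4 + T))
Z(-3, 6)*((6 - 1*(-7)) + (5 - 1*(-22))) = ((¾)*(-3)*(9 + 4*6))*((6 - 1*(-7)) + (5 - 1*(-22))) = ((¾)*(-3)*(9 + 24))*((6 + 7) + (5 + 22)) = ((¾)*(-3)*33)*(13 + 27) = -297/4*40 = -2970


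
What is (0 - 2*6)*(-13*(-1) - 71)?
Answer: 696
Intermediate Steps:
(0 - 2*6)*(-13*(-1) - 71) = (0 - 12)*(13 - 71) = -12*(-58) = 696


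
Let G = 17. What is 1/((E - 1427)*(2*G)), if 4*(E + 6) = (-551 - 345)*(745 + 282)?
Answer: -1/7870354 ≈ -1.2706e-7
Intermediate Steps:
E = -230054 (E = -6 + ((-551 - 345)*(745 + 282))/4 = -6 + (-896*1027)/4 = -6 + (1/4)*(-920192) = -6 - 230048 = -230054)
1/((E - 1427)*(2*G)) = 1/((-230054 - 1427)*(2*17)) = 1/(-231481*34) = 1/(-7870354) = -1/7870354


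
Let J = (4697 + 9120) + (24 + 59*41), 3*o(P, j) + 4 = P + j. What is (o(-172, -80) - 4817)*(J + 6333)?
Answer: -110758417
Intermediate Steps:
o(P, j) = -4/3 + P/3 + j/3 (o(P, j) = -4/3 + (P + j)/3 = -4/3 + (P/3 + j/3) = -4/3 + P/3 + j/3)
J = 16260 (J = 13817 + (24 + 2419) = 13817 + 2443 = 16260)
(o(-172, -80) - 4817)*(J + 6333) = ((-4/3 + (1/3)*(-172) + (1/3)*(-80)) - 4817)*(16260 + 6333) = ((-4/3 - 172/3 - 80/3) - 4817)*22593 = (-256/3 - 4817)*22593 = -14707/3*22593 = -110758417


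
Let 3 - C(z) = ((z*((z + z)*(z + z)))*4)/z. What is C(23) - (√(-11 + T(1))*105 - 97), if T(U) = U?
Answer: -8364 - 105*I*√10 ≈ -8364.0 - 332.04*I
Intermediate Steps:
C(z) = 3 - 16*z² (C(z) = 3 - (z*((z + z)*(z + z)))*4/z = 3 - (z*((2*z)*(2*z)))*4/z = 3 - (z*(4*z²))*4/z = 3 - (4*z³)*4/z = 3 - 16*z³/z = 3 - 16*z²)
C(23) - (√(-11 + T(1))*105 - 97) = (3 - 16*23²) - (√(-11 + 1)*105 - 97) = (3 - 16*529) - (√(-10)*105 - 97) = (3 - 8464) - ((I*√10)*105 - 97) = -8461 - (105*I*√10 - 97) = -8461 - (-97 + 105*I*√10) = -8461 + (97 - 105*I*√10) = -8364 - 105*I*√10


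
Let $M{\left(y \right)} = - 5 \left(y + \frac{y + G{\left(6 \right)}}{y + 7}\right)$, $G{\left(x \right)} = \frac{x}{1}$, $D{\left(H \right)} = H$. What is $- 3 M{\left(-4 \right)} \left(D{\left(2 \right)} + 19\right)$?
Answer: $-1050$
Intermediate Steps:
$G{\left(x \right)} = x$ ($G{\left(x \right)} = x 1 = x$)
$M{\left(y \right)} = - 5 y - \frac{5 \left(6 + y\right)}{7 + y}$ ($M{\left(y \right)} = - 5 \left(y + \frac{y + 6}{y + 7}\right) = - 5 \left(y + \frac{6 + y}{7 + y}\right) = - 5 y - \frac{5 \left(6 + y\right)}{7 + y}$)
$- 3 M{\left(-4 \right)} \left(D{\left(2 \right)} + 19\right) = - 3 \frac{5 \left(-6 - \left(-4\right)^{2} - -32\right)}{7 - 4} \left(2 + 19\right) = - 3 \frac{5 \left(-6 - 16 + 32\right)}{3} \cdot 21 = - 3 \cdot 5 \cdot \frac{1}{3} \left(-6 - 16 + 32\right) 21 = - 3 \cdot 5 \cdot \frac{1}{3} \cdot 10 \cdot 21 = - \frac{3 \cdot 50}{3} \cdot 21 = \left(-1\right) 50 \cdot 21 = \left(-50\right) 21 = -1050$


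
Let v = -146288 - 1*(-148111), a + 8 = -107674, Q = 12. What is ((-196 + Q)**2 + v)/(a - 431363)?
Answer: -35679/539045 ≈ -0.066189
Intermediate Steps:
a = -107682 (a = -8 - 107674 = -107682)
v = 1823 (v = -146288 + 148111 = 1823)
((-196 + Q)**2 + v)/(a - 431363) = ((-196 + 12)**2 + 1823)/(-107682 - 431363) = ((-184)**2 + 1823)/(-539045) = (33856 + 1823)*(-1/539045) = 35679*(-1/539045) = -35679/539045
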